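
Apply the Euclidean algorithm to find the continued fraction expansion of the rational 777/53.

Run the Euclidean algorithm on 777 and 53; the successive quotients are the partial quotients a_0, a_1, ... (each step inverts the fractional part left over by the previous one):
  777 = 14*53 + 35, so a_0 = 14.
  53 = 1*35 + 18, so a_1 = 1.
  35 = 1*18 + 17, so a_2 = 1.
  18 = 1*17 + 1, so a_3 = 1.
  17 = 17*1 + 0, so a_4 = 17.
The remainder reaches 0 after 5 divisions, so the expansion has 5 partial quotients, read off in order.

[14; 1, 1, 1, 17]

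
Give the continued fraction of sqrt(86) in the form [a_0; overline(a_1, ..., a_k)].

Write x_i = (sqrt(86) + m_i)/d_i with (m_0, d_0) = (0, 1). a_0 = floor(sqrt(86)) = 9, since 9^2 = 81 <= 86 < 100 = 10^2.
Iterate m_{i+1} = d_i*a_i - m_i, d_{i+1} = (86 - m_{i+1}^2)/d_i, a_{i+1} = floor((a_0 + m_{i+1})/d_{i+1}):
  m_1 = 1*9 - 0 = 9, d_1 = (86 - 9^2)/1 = 5/1 = 5, a_1 = floor((9 + 9)/5) = 3.
  m_2 = 5*3 - 9 = 6, d_2 = (86 - 6^2)/5 = 50/5 = 10, a_2 = floor((9 + 6)/10) = 1.
  m_3 = 10*1 - 6 = 4, d_3 = (86 - 4^2)/10 = 70/10 = 7, a_3 = floor((9 + 4)/7) = 1.
  m_4 = 7*1 - 4 = 3, d_4 = (86 - 3^2)/7 = 77/7 = 11, a_4 = floor((9 + 3)/11) = 1.
  m_5 = 11*1 - 3 = 8, d_5 = (86 - 8^2)/11 = 22/11 = 2, a_5 = floor((9 + 8)/2) = 8.
  m_6 = 2*8 - 8 = 8, d_6 = (86 - 8^2)/2 = 22/2 = 11, a_6 = floor((9 + 8)/11) = 1.
  m_7 = 11*1 - 8 = 3, d_7 = (86 - 3^2)/11 = 77/11 = 7, a_7 = floor((9 + 3)/7) = 1.
  m_8 = 7*1 - 3 = 4, d_8 = (86 - 4^2)/7 = 70/7 = 10, a_8 = floor((9 + 4)/10) = 1.
  m_9 = 10*1 - 4 = 6, d_9 = (86 - 6^2)/10 = 50/10 = 5, a_9 = floor((9 + 6)/5) = 3.
  m_10 = 5*3 - 6 = 9, d_10 = (86 - 9^2)/5 = 5/5 = 1, a_10 = floor((9 + 9)/1) = 18.
  m_11 = 1*18 - 9 = 9, d_11 = (86 - 9^2)/1 = 5/1 = 5: (m_11, d_11) = (m_1, d_1) = (9, 5), so from here the quotients repeat a_1, ..., a_10; the period length is 10.
Hence the expansion of sqrt(86) is a_0 = 9 followed by the repeating block 3, 1, 1, 1, 8, 1, 1, 1, 3, 18 (period 10).

[9; overline(3, 1, 1, 1, 8, 1, 1, 1, 3, 18)]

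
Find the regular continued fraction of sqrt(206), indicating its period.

Write x_i = (sqrt(206) + m_i)/d_i with (m_0, d_0) = (0, 1). a_0 = floor(sqrt(206)) = 14, since 14^2 = 196 <= 206 < 225 = 15^2.
Iterate m_{i+1} = d_i*a_i - m_i, d_{i+1} = (206 - m_{i+1}^2)/d_i, a_{i+1} = floor((a_0 + m_{i+1})/d_{i+1}):
  m_1 = 1*14 - 0 = 14, d_1 = (206 - 14^2)/1 = 10/1 = 10, a_1 = floor((14 + 14)/10) = 2.
  m_2 = 10*2 - 14 = 6, d_2 = (206 - 6^2)/10 = 170/10 = 17, a_2 = floor((14 + 6)/17) = 1.
  m_3 = 17*1 - 6 = 11, d_3 = (206 - 11^2)/17 = 85/17 = 5, a_3 = floor((14 + 11)/5) = 5.
  m_4 = 5*5 - 11 = 14, d_4 = (206 - 14^2)/5 = 10/5 = 2, a_4 = floor((14 + 14)/2) = 14.
  m_5 = 2*14 - 14 = 14, d_5 = (206 - 14^2)/2 = 10/2 = 5, a_5 = floor((14 + 14)/5) = 5.
  m_6 = 5*5 - 14 = 11, d_6 = (206 - 11^2)/5 = 85/5 = 17, a_6 = floor((14 + 11)/17) = 1.
  m_7 = 17*1 - 11 = 6, d_7 = (206 - 6^2)/17 = 170/17 = 10, a_7 = floor((14 + 6)/10) = 2.
  m_8 = 10*2 - 6 = 14, d_8 = (206 - 14^2)/10 = 10/10 = 1, a_8 = floor((14 + 14)/1) = 28.
  m_9 = 1*28 - 14 = 14, d_9 = (206 - 14^2)/1 = 10/1 = 10: (m_9, d_9) = (m_1, d_1) = (14, 10), so from here the quotients repeat a_1, ..., a_8; the period length is 8.
Hence the expansion of sqrt(206) is a_0 = 14 followed by the repeating block 2, 1, 5, 14, 5, 1, 2, 28 (period 8).

[14; (2, 1, 5, 14, 5, 1, 2, 28)]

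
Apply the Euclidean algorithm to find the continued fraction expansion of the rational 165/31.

Run the Euclidean algorithm on 165 and 31; the successive quotients are the partial quotients a_0, a_1, ... (each step inverts the fractional part left over by the previous one):
  165 = 5*31 + 10, so a_0 = 5.
  31 = 3*10 + 1, so a_1 = 3.
  10 = 10*1 + 0, so a_2 = 10.
The remainder reaches 0 after 3 divisions, so the expansion has 3 partial quotients, read off in order.

[5; 3, 10]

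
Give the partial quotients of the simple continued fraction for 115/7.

[16; 2, 3]

Run the Euclidean algorithm on 115 and 7; the successive quotients are the partial quotients a_0, a_1, ... (each step inverts the fractional part left over by the previous one):
  115 = 16*7 + 3, so a_0 = 16.
  7 = 2*3 + 1, so a_1 = 2.
  3 = 3*1 + 0, so a_2 = 3.
The remainder reaches 0 after 3 divisions, so the expansion has 3 partial quotients, read off in order.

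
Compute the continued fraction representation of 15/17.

[0; 1, 7, 2]

Run the Euclidean algorithm on 15 and 17; the successive quotients are the partial quotients a_0, a_1, ... (each step inverts the fractional part left over by the previous one):
  15 = 0*17 + 15, so a_0 = 0.
  17 = 1*15 + 2, so a_1 = 1.
  15 = 7*2 + 1, so a_2 = 7.
  2 = 2*1 + 0, so a_3 = 2.
The remainder reaches 0 after 4 divisions, so the expansion has 4 partial quotients, read off in order.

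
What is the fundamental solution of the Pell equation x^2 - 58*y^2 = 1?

(x, y) = (19603, 2574)

First expand sqrt(58) as a continued fraction. With x_i = (sqrt(58) + m_i)/d_i and (m_0, d_0) = (0, 1): a_0 = floor(sqrt(58)) = 7, since 7^2 = 49 <= 58 < 64 = 8^2.
Iterate m_{i+1} = d_i*a_i - m_i, d_{i+1} = (58 - m_{i+1}^2)/d_i, a_{i+1} = floor((a_0 + m_{i+1})/d_{i+1}):
  m_1 = 1*7 - 0 = 7, d_1 = (58 - 7^2)/1 = 9/1 = 9, a_1 = floor((7 + 7)/9) = 1.
  m_2 = 9*1 - 7 = 2, d_2 = (58 - 2^2)/9 = 54/9 = 6, a_2 = floor((7 + 2)/6) = 1.
  m_3 = 6*1 - 2 = 4, d_3 = (58 - 4^2)/6 = 42/6 = 7, a_3 = floor((7 + 4)/7) = 1.
  m_4 = 7*1 - 4 = 3, d_4 = (58 - 3^2)/7 = 49/7 = 7, a_4 = floor((7 + 3)/7) = 1.
  m_5 = 7*1 - 3 = 4, d_5 = (58 - 4^2)/7 = 42/7 = 6, a_5 = floor((7 + 4)/6) = 1.
  m_6 = 6*1 - 4 = 2, d_6 = (58 - 2^2)/6 = 54/6 = 9, a_6 = floor((7 + 2)/9) = 1.
  m_7 = 9*1 - 2 = 7, d_7 = (58 - 7^2)/9 = 9/9 = 1, a_7 = floor((7 + 7)/1) = 14.
  m_8 = 1*14 - 7 = 7, d_8 = (58 - 7^2)/1 = 9/1 = 9: (m_8, d_8) = (m_1, d_1) = (7, 9), so from here the quotients repeat a_1, ..., a_7; the period length is 7.
So sqrt(58) = [7; (1, 1, 1, 1, 1, 1, 14)] with period length k = 7.
k is odd, so (p_{k-1}, q_{k-1}) only solves x^2 - 58y^2 = -1 and the fundamental solution of x^2 - 58y^2 = 1 is (p_{2k-1}, q_{2k-1}) = (p_13, q_13); compute convergents through index 13, running through the period twice.
Convergents (p_i = a_i*p_{i-1} + p_{i-2}, q_i = a_i*q_{i-1} + q_{i-2} with p_{-2}=0, p_{-1}=1, q_{-2}=1, q_{-1}=0):
  i=0: a_0=7, p_0 = 7*1 + 0 = 7, q_0 = 7*0 + 1 = 1.
  i=1: a_1=1, p_1 = 1*7 + 1 = 8, q_1 = 1*1 + 0 = 1.
  i=2: a_2=1, p_2 = 1*8 + 7 = 15, q_2 = 1*1 + 1 = 2.
  i=3: a_3=1, p_3 = 1*15 + 8 = 23, q_3 = 1*2 + 1 = 3.
  i=4: a_4=1, p_4 = 1*23 + 15 = 38, q_4 = 1*3 + 2 = 5.
  i=5: a_5=1, p_5 = 1*38 + 23 = 61, q_5 = 1*5 + 3 = 8.
  i=6: a_6=1, p_6 = 1*61 + 38 = 99, q_6 = 1*8 + 5 = 13.
  i=7: a_7=14, p_7 = 14*99 + 61 = 1447, q_7 = 14*13 + 8 = 190.
  i=8: a_8=1, p_8 = 1*1447 + 99 = 1546, q_8 = 1*190 + 13 = 203.
  i=9: a_9=1, p_9 = 1*1546 + 1447 = 2993, q_9 = 1*203 + 190 = 393.
  i=10: a_10=1, p_10 = 1*2993 + 1546 = 4539, q_10 = 1*393 + 203 = 596.
  i=11: a_11=1, p_11 = 1*4539 + 2993 = 7532, q_11 = 1*596 + 393 = 989.
  i=12: a_12=1, p_12 = 1*7532 + 4539 = 12071, q_12 = 1*989 + 596 = 1585.
  i=13: a_13=1, p_13 = 1*12071 + 7532 = 19603, q_13 = 1*1585 + 989 = 2574.
Indeed p_6^2 - 58*q_6^2 = 9801 - 9802 = -1, not +1.
Check: 19603^2 - 58*2574^2 = 384277609 - 384277608 = 1, so (x, y) = (19603, 2574) solves the equation, and by the theorem it is the least positive solution.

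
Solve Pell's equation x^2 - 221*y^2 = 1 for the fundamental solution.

First expand sqrt(221) as a continued fraction. With x_i = (sqrt(221) + m_i)/d_i and (m_0, d_0) = (0, 1): a_0 = floor(sqrt(221)) = 14, since 14^2 = 196 <= 221 < 225 = 15^2.
Iterate m_{i+1} = d_i*a_i - m_i, d_{i+1} = (221 - m_{i+1}^2)/d_i, a_{i+1} = floor((a_0 + m_{i+1})/d_{i+1}):
  m_1 = 1*14 - 0 = 14, d_1 = (221 - 14^2)/1 = 25/1 = 25, a_1 = floor((14 + 14)/25) = 1.
  m_2 = 25*1 - 14 = 11, d_2 = (221 - 11^2)/25 = 100/25 = 4, a_2 = floor((14 + 11)/4) = 6.
  m_3 = 4*6 - 11 = 13, d_3 = (221 - 13^2)/4 = 52/4 = 13, a_3 = floor((14 + 13)/13) = 2.
  m_4 = 13*2 - 13 = 13, d_4 = (221 - 13^2)/13 = 52/13 = 4, a_4 = floor((14 + 13)/4) = 6.
  m_5 = 4*6 - 13 = 11, d_5 = (221 - 11^2)/4 = 100/4 = 25, a_5 = floor((14 + 11)/25) = 1.
  m_6 = 25*1 - 11 = 14, d_6 = (221 - 14^2)/25 = 25/25 = 1, a_6 = floor((14 + 14)/1) = 28.
  m_7 = 1*28 - 14 = 14, d_7 = (221 - 14^2)/1 = 25/1 = 25: (m_7, d_7) = (m_1, d_1) = (14, 25), so from here the quotients repeat a_1, ..., a_6; the period length is 6.
So sqrt(221) = [14; (1, 6, 2, 6, 1, 28)] with period length k = 6.
k is even, so the fundamental solution of x^2 - 221y^2 = 1 is (p_{k-1}, q_{k-1}) = (p_5, q_5); compute convergents through index 5.
Convergents (p_i = a_i*p_{i-1} + p_{i-2}, q_i = a_i*q_{i-1} + q_{i-2} with p_{-2}=0, p_{-1}=1, q_{-2}=1, q_{-1}=0):
  i=0: a_0=14, p_0 = 14*1 + 0 = 14, q_0 = 14*0 + 1 = 1.
  i=1: a_1=1, p_1 = 1*14 + 1 = 15, q_1 = 1*1 + 0 = 1.
  i=2: a_2=6, p_2 = 6*15 + 14 = 104, q_2 = 6*1 + 1 = 7.
  i=3: a_3=2, p_3 = 2*104 + 15 = 223, q_3 = 2*7 + 1 = 15.
  i=4: a_4=6, p_4 = 6*223 + 104 = 1442, q_4 = 6*15 + 7 = 97.
  i=5: a_5=1, p_5 = 1*1442 + 223 = 1665, q_5 = 1*97 + 15 = 112.
Check: 1665^2 - 221*112^2 = 2772225 - 2772224 = 1, so (x, y) = (1665, 112) solves the equation, and by the theorem it is the least positive solution.

(x, y) = (1665, 112)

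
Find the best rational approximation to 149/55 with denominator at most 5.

Expand x = 149/55 as a continued fraction with the Euclidean algorithm:
  149 = 2*55 + 39, so a_0 = 2.
  55 = 1*39 + 16, so a_1 = 1.
  39 = 2*16 + 7, so a_2 = 2.
  16 = 2*7 + 2, so a_3 = 2.
  7 = 3*2 + 1, so a_4 = 3.
  2 = 2*1 + 0, so a_5 = 2.
so x = [2; 1, 2, 2, 3, 2].
Convergents (p_i = a_i*p_{i-1} + p_{i-2}, q_i = a_i*q_{i-1} + q_{i-2} with p_{-2}=0, p_{-1}=1, q_{-2}=1, q_{-1}=0), until the denominator exceeds 5:
  i=0: a_0=2, p_0 = 2*1 + 0 = 2, q_0 = 2*0 + 1 = 1.
  i=1: a_1=1, p_1 = 1*2 + 1 = 3, q_1 = 1*1 + 0 = 1.
  i=2: a_2=2, p_2 = 2*3 + 2 = 8, q_2 = 2*1 + 1 = 3.
  i=3: a_3=2, p_3 = 2*8 + 3 = 19, q_3 = 2*3 + 1 = 7.
q_3 = 7 > 5, so the last convergent with denominator <= 5 is p_2/q_2 = 8/3.
The closest fraction with denominator <= 5 is either p_2/q_2 or the intermediate fraction (k*p_2 + p_1)/(k*q_2 + q_1) with the largest k >= 1 whose denominator stays <= 5; these approach x as k grows, and every other convergent or intermediate fraction in range is farther away.
Largest k: floor((5 - q_1)/q_2) = floor((5 - 1)/3) = 1.
That gives (1*8 + 3)/(1*3 + 1) = 11/4.
Compare the errors: |x - 8/3| = |149*3 - 8*55|/(55*3) = 7/165, and |x - 11/4| = |149*4 - 11*55|/(55*4) = 9/220.
Cross-multiplying, 9*165 = 1485 < 1540 = 7*220, so 9/220 is smaller: the intermediate fraction 11/4 is closer to x than 8/3.

11/4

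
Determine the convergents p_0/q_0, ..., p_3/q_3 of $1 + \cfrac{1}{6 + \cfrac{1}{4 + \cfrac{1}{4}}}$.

Using the convergent recurrence p_i = a_i*p_{i-1} + p_{i-2}, q_i = a_i*q_{i-1} + q_{i-2} with p_{-2}=0, p_{-1}=1, q_{-2}=1, q_{-1}=0:
  i=0: a_0=1, p_0 = 1*1 + 0 = 1, q_0 = 1*0 + 1 = 1.
  i=1: a_1=6, p_1 = 6*1 + 1 = 7, q_1 = 6*1 + 0 = 6.
  i=2: a_2=4, p_2 = 4*7 + 1 = 29, q_2 = 4*6 + 1 = 25.
  i=3: a_3=4, p_3 = 4*29 + 7 = 123, q_3 = 4*25 + 6 = 106.

1/1, 7/6, 29/25, 123/106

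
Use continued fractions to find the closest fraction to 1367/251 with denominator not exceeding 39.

207/38

Expand x = 1367/251 as a continued fraction with the Euclidean algorithm:
  1367 = 5*251 + 112, so a_0 = 5.
  251 = 2*112 + 27, so a_1 = 2.
  112 = 4*27 + 4, so a_2 = 4.
  27 = 6*4 + 3, so a_3 = 6.
  4 = 1*3 + 1, so a_4 = 1.
  3 = 3*1 + 0, so a_5 = 3.
so x = [5; 2, 4, 6, 1, 3].
Convergents (p_i = a_i*p_{i-1} + p_{i-2}, q_i = a_i*q_{i-1} + q_{i-2} with p_{-2}=0, p_{-1}=1, q_{-2}=1, q_{-1}=0), until the denominator exceeds 39:
  i=0: a_0=5, p_0 = 5*1 + 0 = 5, q_0 = 5*0 + 1 = 1.
  i=1: a_1=2, p_1 = 2*5 + 1 = 11, q_1 = 2*1 + 0 = 2.
  i=2: a_2=4, p_2 = 4*11 + 5 = 49, q_2 = 4*2 + 1 = 9.
  i=3: a_3=6, p_3 = 6*49 + 11 = 305, q_3 = 6*9 + 2 = 56.
q_3 = 56 > 39, so the last convergent with denominator <= 39 is p_2/q_2 = 49/9.
The closest fraction with denominator <= 39 is either p_2/q_2 or the intermediate fraction (k*p_2 + p_1)/(k*q_2 + q_1) with the largest k >= 1 whose denominator stays <= 39; these approach x as k grows, and every other convergent or intermediate fraction in range is farther away.
Largest k: floor((39 - q_1)/q_2) = floor((39 - 2)/9) = 4.
That gives (4*49 + 11)/(4*9 + 2) = 207/38.
Compare the errors: |x - 49/9| = |1367*9 - 49*251|/(251*9) = 4/2259, and |x - 207/38| = |1367*38 - 207*251|/(251*38) = 11/9538.
Cross-multiplying, 11*2259 = 24849 < 38152 = 4*9538, so 11/9538 is smaller: the intermediate fraction 207/38 is closer to x than 49/9.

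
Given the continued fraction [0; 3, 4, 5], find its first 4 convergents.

Using the convergent recurrence p_i = a_i*p_{i-1} + p_{i-2}, q_i = a_i*q_{i-1} + q_{i-2} with p_{-2}=0, p_{-1}=1, q_{-2}=1, q_{-1}=0:
  i=0: a_0=0, p_0 = 0*1 + 0 = 0, q_0 = 0*0 + 1 = 1.
  i=1: a_1=3, p_1 = 3*0 + 1 = 1, q_1 = 3*1 + 0 = 3.
  i=2: a_2=4, p_2 = 4*1 + 0 = 4, q_2 = 4*3 + 1 = 13.
  i=3: a_3=5, p_3 = 5*4 + 1 = 21, q_3 = 5*13 + 3 = 68.

0/1, 1/3, 4/13, 21/68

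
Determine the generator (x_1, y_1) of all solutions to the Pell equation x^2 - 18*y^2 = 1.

(x, y) = (17, 4)

First expand sqrt(18) as a continued fraction. With x_i = (sqrt(18) + m_i)/d_i and (m_0, d_0) = (0, 1): a_0 = floor(sqrt(18)) = 4, since 4^2 = 16 <= 18 < 25 = 5^2.
Iterate m_{i+1} = d_i*a_i - m_i, d_{i+1} = (18 - m_{i+1}^2)/d_i, a_{i+1} = floor((a_0 + m_{i+1})/d_{i+1}):
  m_1 = 1*4 - 0 = 4, d_1 = (18 - 4^2)/1 = 2/1 = 2, a_1 = floor((4 + 4)/2) = 4.
  m_2 = 2*4 - 4 = 4, d_2 = (18 - 4^2)/2 = 2/2 = 1, a_2 = floor((4 + 4)/1) = 8.
  m_3 = 1*8 - 4 = 4, d_3 = (18 - 4^2)/1 = 2/1 = 2: (m_3, d_3) = (m_1, d_1) = (4, 2), so from here the quotients repeat a_1, a_2; the period length is 2.
So sqrt(18) = [4; (4, 8)] with period length k = 2.
k is even, so the fundamental solution of x^2 - 18y^2 = 1 is (p_{k-1}, q_{k-1}) = (p_1, q_1); compute convergents through index 1.
Convergents (p_i = a_i*p_{i-1} + p_{i-2}, q_i = a_i*q_{i-1} + q_{i-2} with p_{-2}=0, p_{-1}=1, q_{-2}=1, q_{-1}=0):
  i=0: a_0=4, p_0 = 4*1 + 0 = 4, q_0 = 4*0 + 1 = 1.
  i=1: a_1=4, p_1 = 4*4 + 1 = 17, q_1 = 4*1 + 0 = 4.
Check: 17^2 - 18*4^2 = 289 - 288 = 1, so (x, y) = (17, 4) solves the equation, and by the theorem it is the least positive solution.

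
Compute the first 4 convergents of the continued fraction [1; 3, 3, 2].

1/1, 4/3, 13/10, 30/23

Using the convergent recurrence p_i = a_i*p_{i-1} + p_{i-2}, q_i = a_i*q_{i-1} + q_{i-2} with p_{-2}=0, p_{-1}=1, q_{-2}=1, q_{-1}=0:
  i=0: a_0=1, p_0 = 1*1 + 0 = 1, q_0 = 1*0 + 1 = 1.
  i=1: a_1=3, p_1 = 3*1 + 1 = 4, q_1 = 3*1 + 0 = 3.
  i=2: a_2=3, p_2 = 3*4 + 1 = 13, q_2 = 3*3 + 1 = 10.
  i=3: a_3=2, p_3 = 2*13 + 4 = 30, q_3 = 2*10 + 3 = 23.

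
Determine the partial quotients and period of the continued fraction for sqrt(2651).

Write x_i = (sqrt(2651) + m_i)/d_i with (m_0, d_0) = (0, 1). a_0 = floor(sqrt(2651)) = 51, since 51^2 = 2601 <= 2651 < 2704 = 52^2.
Iterate m_{i+1} = d_i*a_i - m_i, d_{i+1} = (2651 - m_{i+1}^2)/d_i, a_{i+1} = floor((a_0 + m_{i+1})/d_{i+1}):
  m_1 = 1*51 - 0 = 51, d_1 = (2651 - 51^2)/1 = 50/1 = 50, a_1 = floor((51 + 51)/50) = 2.
  m_2 = 50*2 - 51 = 49, d_2 = (2651 - 49^2)/50 = 250/50 = 5, a_2 = floor((51 + 49)/5) = 20.
  m_3 = 5*20 - 49 = 51, d_3 = (2651 - 51^2)/5 = 50/5 = 10, a_3 = floor((51 + 51)/10) = 10.
  m_4 = 10*10 - 51 = 49, d_4 = (2651 - 49^2)/10 = 250/10 = 25, a_4 = floor((51 + 49)/25) = 4.
  m_5 = 25*4 - 49 = 51, d_5 = (2651 - 51^2)/25 = 50/25 = 2, a_5 = floor((51 + 51)/2) = 51.
  m_6 = 2*51 - 51 = 51, d_6 = (2651 - 51^2)/2 = 50/2 = 25, a_6 = floor((51 + 51)/25) = 4.
  m_7 = 25*4 - 51 = 49, d_7 = (2651 - 49^2)/25 = 250/25 = 10, a_7 = floor((51 + 49)/10) = 10.
  m_8 = 10*10 - 49 = 51, d_8 = (2651 - 51^2)/10 = 50/10 = 5, a_8 = floor((51 + 51)/5) = 20.
  m_9 = 5*20 - 51 = 49, d_9 = (2651 - 49^2)/5 = 250/5 = 50, a_9 = floor((51 + 49)/50) = 2.
  m_10 = 50*2 - 49 = 51, d_10 = (2651 - 51^2)/50 = 50/50 = 1, a_10 = floor((51 + 51)/1) = 102.
  m_11 = 1*102 - 51 = 51, d_11 = (2651 - 51^2)/1 = 50/1 = 50: (m_11, d_11) = (m_1, d_1) = (51, 50), so from here the quotients repeat a_1, ..., a_10; the period length is 10.
Hence the expansion of sqrt(2651) is a_0 = 51 followed by the repeating block 2, 20, 10, 4, 51, 4, 10, 20, 2, 102 (period 10).

[51; (2, 20, 10, 4, 51, 4, 10, 20, 2, 102)]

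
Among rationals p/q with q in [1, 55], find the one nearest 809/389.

52/25

Expand x = 809/389 as a continued fraction with the Euclidean algorithm:
  809 = 2*389 + 31, so a_0 = 2.
  389 = 12*31 + 17, so a_1 = 12.
  31 = 1*17 + 14, so a_2 = 1.
  17 = 1*14 + 3, so a_3 = 1.
  14 = 4*3 + 2, so a_4 = 4.
  3 = 1*2 + 1, so a_5 = 1.
  2 = 2*1 + 0, so a_6 = 2.
so x = [2; 12, 1, 1, 4, 1, 2].
Convergents (p_i = a_i*p_{i-1} + p_{i-2}, q_i = a_i*q_{i-1} + q_{i-2} with p_{-2}=0, p_{-1}=1, q_{-2}=1, q_{-1}=0), until the denominator exceeds 55:
  i=0: a_0=2, p_0 = 2*1 + 0 = 2, q_0 = 2*0 + 1 = 1.
  i=1: a_1=12, p_1 = 12*2 + 1 = 25, q_1 = 12*1 + 0 = 12.
  i=2: a_2=1, p_2 = 1*25 + 2 = 27, q_2 = 1*12 + 1 = 13.
  i=3: a_3=1, p_3 = 1*27 + 25 = 52, q_3 = 1*13 + 12 = 25.
  i=4: a_4=4, p_4 = 4*52 + 27 = 235, q_4 = 4*25 + 13 = 113.
q_4 = 113 > 55, so the last convergent with denominator <= 55 is p_3/q_3 = 52/25.
The closest fraction with denominator <= 55 is either p_3/q_3 or the intermediate fraction (k*p_3 + p_2)/(k*q_3 + q_2) with the largest k >= 1 whose denominator stays <= 55; these approach x as k grows, and every other convergent or intermediate fraction in range is farther away.
Largest k: floor((55 - q_2)/q_3) = floor((55 - 13)/25) = 1.
That gives (1*52 + 27)/(1*25 + 13) = 79/38.
Compare the errors: |x - 52/25| = |809*25 - 52*389|/(389*25) = 3/9725, and |x - 79/38| = |809*38 - 79*389|/(389*38) = 11/14782.
Cross-multiplying, 3*14782 = 44346 < 106975 = 11*9725, so 3/9725 is smaller: the convergent 52/25 is closer to x than 79/38.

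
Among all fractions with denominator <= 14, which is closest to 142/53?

Expand x = 142/53 as a continued fraction with the Euclidean algorithm:
  142 = 2*53 + 36, so a_0 = 2.
  53 = 1*36 + 17, so a_1 = 1.
  36 = 2*17 + 2, so a_2 = 2.
  17 = 8*2 + 1, so a_3 = 8.
  2 = 2*1 + 0, so a_4 = 2.
so x = [2; 1, 2, 8, 2].
Convergents (p_i = a_i*p_{i-1} + p_{i-2}, q_i = a_i*q_{i-1} + q_{i-2} with p_{-2}=0, p_{-1}=1, q_{-2}=1, q_{-1}=0), until the denominator exceeds 14:
  i=0: a_0=2, p_0 = 2*1 + 0 = 2, q_0 = 2*0 + 1 = 1.
  i=1: a_1=1, p_1 = 1*2 + 1 = 3, q_1 = 1*1 + 0 = 1.
  i=2: a_2=2, p_2 = 2*3 + 2 = 8, q_2 = 2*1 + 1 = 3.
  i=3: a_3=8, p_3 = 8*8 + 3 = 67, q_3 = 8*3 + 1 = 25.
q_3 = 25 > 14, so the last convergent with denominator <= 14 is p_2/q_2 = 8/3.
The closest fraction with denominator <= 14 is either p_2/q_2 or the intermediate fraction (k*p_2 + p_1)/(k*q_2 + q_1) with the largest k >= 1 whose denominator stays <= 14; these approach x as k grows, and every other convergent or intermediate fraction in range is farther away.
Largest k: floor((14 - q_1)/q_2) = floor((14 - 1)/3) = 4.
That gives (4*8 + 3)/(4*3 + 1) = 35/13.
Compare the errors: |x - 8/3| = |142*3 - 8*53|/(53*3) = 2/159, and |x - 35/13| = |142*13 - 35*53|/(53*13) = 9/689.
Cross-multiplying, 2*689 = 1378 < 1431 = 9*159, so 2/159 is smaller: the convergent 8/3 is closer to x than 35/13.

8/3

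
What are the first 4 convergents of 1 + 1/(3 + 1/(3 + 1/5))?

1/1, 4/3, 13/10, 69/53

Using the convergent recurrence p_i = a_i*p_{i-1} + p_{i-2}, q_i = a_i*q_{i-1} + q_{i-2} with p_{-2}=0, p_{-1}=1, q_{-2}=1, q_{-1}=0:
  i=0: a_0=1, p_0 = 1*1 + 0 = 1, q_0 = 1*0 + 1 = 1.
  i=1: a_1=3, p_1 = 3*1 + 1 = 4, q_1 = 3*1 + 0 = 3.
  i=2: a_2=3, p_2 = 3*4 + 1 = 13, q_2 = 3*3 + 1 = 10.
  i=3: a_3=5, p_3 = 5*13 + 4 = 69, q_3 = 5*10 + 3 = 53.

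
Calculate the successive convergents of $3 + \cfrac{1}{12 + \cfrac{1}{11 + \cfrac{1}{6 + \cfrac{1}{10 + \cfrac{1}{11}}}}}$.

Using the convergent recurrence p_i = a_i*p_{i-1} + p_{i-2}, q_i = a_i*q_{i-1} + q_{i-2} with p_{-2}=0, p_{-1}=1, q_{-2}=1, q_{-1}=0:
  i=0: a_0=3, p_0 = 3*1 + 0 = 3, q_0 = 3*0 + 1 = 1.
  i=1: a_1=12, p_1 = 12*3 + 1 = 37, q_1 = 12*1 + 0 = 12.
  i=2: a_2=11, p_2 = 11*37 + 3 = 410, q_2 = 11*12 + 1 = 133.
  i=3: a_3=6, p_3 = 6*410 + 37 = 2497, q_3 = 6*133 + 12 = 810.
  i=4: a_4=10, p_4 = 10*2497 + 410 = 25380, q_4 = 10*810 + 133 = 8233.
  i=5: a_5=11, p_5 = 11*25380 + 2497 = 281677, q_5 = 11*8233 + 810 = 91373.

3/1, 37/12, 410/133, 2497/810, 25380/8233, 281677/91373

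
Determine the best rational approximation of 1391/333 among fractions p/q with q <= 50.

Expand x = 1391/333 as a continued fraction with the Euclidean algorithm:
  1391 = 4*333 + 59, so a_0 = 4.
  333 = 5*59 + 38, so a_1 = 5.
  59 = 1*38 + 21, so a_2 = 1.
  38 = 1*21 + 17, so a_3 = 1.
  21 = 1*17 + 4, so a_4 = 1.
  17 = 4*4 + 1, so a_5 = 4.
  4 = 4*1 + 0, so a_6 = 4.
so x = [4; 5, 1, 1, 1, 4, 4].
Convergents (p_i = a_i*p_{i-1} + p_{i-2}, q_i = a_i*q_{i-1} + q_{i-2} with p_{-2}=0, p_{-1}=1, q_{-2}=1, q_{-1}=0), until the denominator exceeds 50:
  i=0: a_0=4, p_0 = 4*1 + 0 = 4, q_0 = 4*0 + 1 = 1.
  i=1: a_1=5, p_1 = 5*4 + 1 = 21, q_1 = 5*1 + 0 = 5.
  i=2: a_2=1, p_2 = 1*21 + 4 = 25, q_2 = 1*5 + 1 = 6.
  i=3: a_3=1, p_3 = 1*25 + 21 = 46, q_3 = 1*6 + 5 = 11.
  i=4: a_4=1, p_4 = 1*46 + 25 = 71, q_4 = 1*11 + 6 = 17.
  i=5: a_5=4, p_5 = 4*71 + 46 = 330, q_5 = 4*17 + 11 = 79.
q_5 = 79 > 50, so the last convergent with denominator <= 50 is p_4/q_4 = 71/17.
The closest fraction with denominator <= 50 is either p_4/q_4 or the intermediate fraction (k*p_4 + p_3)/(k*q_4 + q_3) with the largest k >= 1 whose denominator stays <= 50; these approach x as k grows, and every other convergent or intermediate fraction in range is farther away.
Largest k: floor((50 - q_3)/q_4) = floor((50 - 11)/17) = 2.
That gives (2*71 + 46)/(2*17 + 11) = 188/45.
Compare the errors: |x - 71/17| = |1391*17 - 71*333|/(333*17) = 4/5661, and |x - 188/45| = |1391*45 - 188*333|/(333*45) = 9/14985.
Cross-multiplying, 9*5661 = 50949 < 59940 = 4*14985, so 9/14985 is smaller: the intermediate fraction 188/45 is closer to x than 71/17.

188/45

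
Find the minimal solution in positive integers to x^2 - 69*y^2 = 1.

First expand sqrt(69) as a continued fraction. With x_i = (sqrt(69) + m_i)/d_i and (m_0, d_0) = (0, 1): a_0 = floor(sqrt(69)) = 8, since 8^2 = 64 <= 69 < 81 = 9^2.
Iterate m_{i+1} = d_i*a_i - m_i, d_{i+1} = (69 - m_{i+1}^2)/d_i, a_{i+1} = floor((a_0 + m_{i+1})/d_{i+1}):
  m_1 = 1*8 - 0 = 8, d_1 = (69 - 8^2)/1 = 5/1 = 5, a_1 = floor((8 + 8)/5) = 3.
  m_2 = 5*3 - 8 = 7, d_2 = (69 - 7^2)/5 = 20/5 = 4, a_2 = floor((8 + 7)/4) = 3.
  m_3 = 4*3 - 7 = 5, d_3 = (69 - 5^2)/4 = 44/4 = 11, a_3 = floor((8 + 5)/11) = 1.
  m_4 = 11*1 - 5 = 6, d_4 = (69 - 6^2)/11 = 33/11 = 3, a_4 = floor((8 + 6)/3) = 4.
  m_5 = 3*4 - 6 = 6, d_5 = (69 - 6^2)/3 = 33/3 = 11, a_5 = floor((8 + 6)/11) = 1.
  m_6 = 11*1 - 6 = 5, d_6 = (69 - 5^2)/11 = 44/11 = 4, a_6 = floor((8 + 5)/4) = 3.
  m_7 = 4*3 - 5 = 7, d_7 = (69 - 7^2)/4 = 20/4 = 5, a_7 = floor((8 + 7)/5) = 3.
  m_8 = 5*3 - 7 = 8, d_8 = (69 - 8^2)/5 = 5/5 = 1, a_8 = floor((8 + 8)/1) = 16.
  m_9 = 1*16 - 8 = 8, d_9 = (69 - 8^2)/1 = 5/1 = 5: (m_9, d_9) = (m_1, d_1) = (8, 5), so from here the quotients repeat a_1, ..., a_8; the period length is 8.
So sqrt(69) = [8; (3, 3, 1, 4, 1, 3, 3, 16)] with period length k = 8.
k is even, so the fundamental solution of x^2 - 69y^2 = 1 is (p_{k-1}, q_{k-1}) = (p_7, q_7); compute convergents through index 7.
Convergents (p_i = a_i*p_{i-1} + p_{i-2}, q_i = a_i*q_{i-1} + q_{i-2} with p_{-2}=0, p_{-1}=1, q_{-2}=1, q_{-1}=0):
  i=0: a_0=8, p_0 = 8*1 + 0 = 8, q_0 = 8*0 + 1 = 1.
  i=1: a_1=3, p_1 = 3*8 + 1 = 25, q_1 = 3*1 + 0 = 3.
  i=2: a_2=3, p_2 = 3*25 + 8 = 83, q_2 = 3*3 + 1 = 10.
  i=3: a_3=1, p_3 = 1*83 + 25 = 108, q_3 = 1*10 + 3 = 13.
  i=4: a_4=4, p_4 = 4*108 + 83 = 515, q_4 = 4*13 + 10 = 62.
  i=5: a_5=1, p_5 = 1*515 + 108 = 623, q_5 = 1*62 + 13 = 75.
  i=6: a_6=3, p_6 = 3*623 + 515 = 2384, q_6 = 3*75 + 62 = 287.
  i=7: a_7=3, p_7 = 3*2384 + 623 = 7775, q_7 = 3*287 + 75 = 936.
Check: 7775^2 - 69*936^2 = 60450625 - 60450624 = 1, so (x, y) = (7775, 936) solves the equation, and by the theorem it is the least positive solution.

(x, y) = (7775, 936)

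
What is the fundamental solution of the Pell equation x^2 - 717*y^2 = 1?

First expand sqrt(717) as a continued fraction. With x_i = (sqrt(717) + m_i)/d_i and (m_0, d_0) = (0, 1): a_0 = floor(sqrt(717)) = 26, since 26^2 = 676 <= 717 < 729 = 27^2.
Iterate m_{i+1} = d_i*a_i - m_i, d_{i+1} = (717 - m_{i+1}^2)/d_i, a_{i+1} = floor((a_0 + m_{i+1})/d_{i+1}):
  m_1 = 1*26 - 0 = 26, d_1 = (717 - 26^2)/1 = 41/1 = 41, a_1 = floor((26 + 26)/41) = 1.
  m_2 = 41*1 - 26 = 15, d_2 = (717 - 15^2)/41 = 492/41 = 12, a_2 = floor((26 + 15)/12) = 3.
  m_3 = 12*3 - 15 = 21, d_3 = (717 - 21^2)/12 = 276/12 = 23, a_3 = floor((26 + 21)/23) = 2.
  m_4 = 23*2 - 21 = 25, d_4 = (717 - 25^2)/23 = 92/23 = 4, a_4 = floor((26 + 25)/4) = 12.
  m_5 = 4*12 - 25 = 23, d_5 = (717 - 23^2)/4 = 188/4 = 47, a_5 = floor((26 + 23)/47) = 1.
  m_6 = 47*1 - 23 = 24, d_6 = (717 - 24^2)/47 = 141/47 = 3, a_6 = floor((26 + 24)/3) = 16.
  m_7 = 3*16 - 24 = 24, d_7 = (717 - 24^2)/3 = 141/3 = 47, a_7 = floor((26 + 24)/47) = 1.
  m_8 = 47*1 - 24 = 23, d_8 = (717 - 23^2)/47 = 188/47 = 4, a_8 = floor((26 + 23)/4) = 12.
  m_9 = 4*12 - 23 = 25, d_9 = (717 - 25^2)/4 = 92/4 = 23, a_9 = floor((26 + 25)/23) = 2.
  m_10 = 23*2 - 25 = 21, d_10 = (717 - 21^2)/23 = 276/23 = 12, a_10 = floor((26 + 21)/12) = 3.
  m_11 = 12*3 - 21 = 15, d_11 = (717 - 15^2)/12 = 492/12 = 41, a_11 = floor((26 + 15)/41) = 1.
  m_12 = 41*1 - 15 = 26, d_12 = (717 - 26^2)/41 = 41/41 = 1, a_12 = floor((26 + 26)/1) = 52.
  m_13 = 1*52 - 26 = 26, d_13 = (717 - 26^2)/1 = 41/1 = 41: (m_13, d_13) = (m_1, d_1) = (26, 41), so from here the quotients repeat a_1, ..., a_12; the period length is 12.
So sqrt(717) = [26; (1, 3, 2, 12, 1, 16, 1, 12, 2, 3, 1, 52)] with period length k = 12.
k is even, so the fundamental solution of x^2 - 717y^2 = 1 is (p_{k-1}, q_{k-1}) = (p_11, q_11); compute convergents through index 11.
Convergents (p_i = a_i*p_{i-1} + p_{i-2}, q_i = a_i*q_{i-1} + q_{i-2} with p_{-2}=0, p_{-1}=1, q_{-2}=1, q_{-1}=0):
  i=0: a_0=26, p_0 = 26*1 + 0 = 26, q_0 = 26*0 + 1 = 1.
  i=1: a_1=1, p_1 = 1*26 + 1 = 27, q_1 = 1*1 + 0 = 1.
  i=2: a_2=3, p_2 = 3*27 + 26 = 107, q_2 = 3*1 + 1 = 4.
  i=3: a_3=2, p_3 = 2*107 + 27 = 241, q_3 = 2*4 + 1 = 9.
  i=4: a_4=12, p_4 = 12*241 + 107 = 2999, q_4 = 12*9 + 4 = 112.
  i=5: a_5=1, p_5 = 1*2999 + 241 = 3240, q_5 = 1*112 + 9 = 121.
  i=6: a_6=16, p_6 = 16*3240 + 2999 = 54839, q_6 = 16*121 + 112 = 2048.
  i=7: a_7=1, p_7 = 1*54839 + 3240 = 58079, q_7 = 1*2048 + 121 = 2169.
  i=8: a_8=12, p_8 = 12*58079 + 54839 = 751787, q_8 = 12*2169 + 2048 = 28076.
  i=9: a_9=2, p_9 = 2*751787 + 58079 = 1561653, q_9 = 2*28076 + 2169 = 58321.
  i=10: a_10=3, p_10 = 3*1561653 + 751787 = 5436746, q_10 = 3*58321 + 28076 = 203039.
  i=11: a_11=1, p_11 = 1*5436746 + 1561653 = 6998399, q_11 = 1*203039 + 58321 = 261360.
Check: 6998399^2 - 717*261360^2 = 48977588563201 - 48977588563200 = 1, so (x, y) = (6998399, 261360) solves the equation, and by the theorem it is the least positive solution.

(x, y) = (6998399, 261360)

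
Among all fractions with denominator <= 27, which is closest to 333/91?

Expand x = 333/91 as a continued fraction with the Euclidean algorithm:
  333 = 3*91 + 60, so a_0 = 3.
  91 = 1*60 + 31, so a_1 = 1.
  60 = 1*31 + 29, so a_2 = 1.
  31 = 1*29 + 2, so a_3 = 1.
  29 = 14*2 + 1, so a_4 = 14.
  2 = 2*1 + 0, so a_5 = 2.
so x = [3; 1, 1, 1, 14, 2].
Convergents (p_i = a_i*p_{i-1} + p_{i-2}, q_i = a_i*q_{i-1} + q_{i-2} with p_{-2}=0, p_{-1}=1, q_{-2}=1, q_{-1}=0), until the denominator exceeds 27:
  i=0: a_0=3, p_0 = 3*1 + 0 = 3, q_0 = 3*0 + 1 = 1.
  i=1: a_1=1, p_1 = 1*3 + 1 = 4, q_1 = 1*1 + 0 = 1.
  i=2: a_2=1, p_2 = 1*4 + 3 = 7, q_2 = 1*1 + 1 = 2.
  i=3: a_3=1, p_3 = 1*7 + 4 = 11, q_3 = 1*2 + 1 = 3.
  i=4: a_4=14, p_4 = 14*11 + 7 = 161, q_4 = 14*3 + 2 = 44.
q_4 = 44 > 27, so the last convergent with denominator <= 27 is p_3/q_3 = 11/3.
The closest fraction with denominator <= 27 is either p_3/q_3 or the intermediate fraction (k*p_3 + p_2)/(k*q_3 + q_2) with the largest k >= 1 whose denominator stays <= 27; these approach x as k grows, and every other convergent or intermediate fraction in range is farther away.
Largest k: floor((27 - q_2)/q_3) = floor((27 - 2)/3) = 8.
That gives (8*11 + 7)/(8*3 + 2) = 95/26.
Compare the errors: |x - 11/3| = |333*3 - 11*91|/(91*3) = 2/273, and |x - 95/26| = |333*26 - 95*91|/(91*26) = 13/2366.
Cross-multiplying, 13*273 = 3549 < 4732 = 2*2366, so 13/2366 is smaller: the intermediate fraction 95/26 is closer to x than 11/3.

95/26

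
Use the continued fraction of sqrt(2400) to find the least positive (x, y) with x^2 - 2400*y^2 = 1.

First expand sqrt(2400) as a continued fraction. With x_i = (sqrt(2400) + m_i)/d_i and (m_0, d_0) = (0, 1): a_0 = floor(sqrt(2400)) = 48, since 48^2 = 2304 <= 2400 < 2401 = 49^2.
Iterate m_{i+1} = d_i*a_i - m_i, d_{i+1} = (2400 - m_{i+1}^2)/d_i, a_{i+1} = floor((a_0 + m_{i+1})/d_{i+1}):
  m_1 = 1*48 - 0 = 48, d_1 = (2400 - 48^2)/1 = 96/1 = 96, a_1 = floor((48 + 48)/96) = 1.
  m_2 = 96*1 - 48 = 48, d_2 = (2400 - 48^2)/96 = 96/96 = 1, a_2 = floor((48 + 48)/1) = 96.
  m_3 = 1*96 - 48 = 48, d_3 = (2400 - 48^2)/1 = 96/1 = 96: (m_3, d_3) = (m_1, d_1) = (48, 96), so from here the quotients repeat a_1, a_2; the period length is 2.
So sqrt(2400) = [48; (1, 96)] with period length k = 2.
k is even, so the fundamental solution of x^2 - 2400y^2 = 1 is (p_{k-1}, q_{k-1}) = (p_1, q_1); compute convergents through index 1.
Convergents (p_i = a_i*p_{i-1} + p_{i-2}, q_i = a_i*q_{i-1} + q_{i-2} with p_{-2}=0, p_{-1}=1, q_{-2}=1, q_{-1}=0):
  i=0: a_0=48, p_0 = 48*1 + 0 = 48, q_0 = 48*0 + 1 = 1.
  i=1: a_1=1, p_1 = 1*48 + 1 = 49, q_1 = 1*1 + 0 = 1.
Check: 49^2 - 2400*1^2 = 2401 - 2400 = 1, so (x, y) = (49, 1) solves the equation, and by the theorem it is the least positive solution.

(x, y) = (49, 1)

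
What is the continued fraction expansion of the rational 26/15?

[1; 1, 2, 1, 3]

Run the Euclidean algorithm on 26 and 15; the successive quotients are the partial quotients a_0, a_1, ... (each step inverts the fractional part left over by the previous one):
  26 = 1*15 + 11, so a_0 = 1.
  15 = 1*11 + 4, so a_1 = 1.
  11 = 2*4 + 3, so a_2 = 2.
  4 = 1*3 + 1, so a_3 = 1.
  3 = 3*1 + 0, so a_4 = 3.
The remainder reaches 0 after 5 divisions, so the expansion has 5 partial quotients, read off in order.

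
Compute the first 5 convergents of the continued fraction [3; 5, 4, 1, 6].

3/1, 16/5, 67/21, 83/26, 565/177

Using the convergent recurrence p_i = a_i*p_{i-1} + p_{i-2}, q_i = a_i*q_{i-1} + q_{i-2} with p_{-2}=0, p_{-1}=1, q_{-2}=1, q_{-1}=0:
  i=0: a_0=3, p_0 = 3*1 + 0 = 3, q_0 = 3*0 + 1 = 1.
  i=1: a_1=5, p_1 = 5*3 + 1 = 16, q_1 = 5*1 + 0 = 5.
  i=2: a_2=4, p_2 = 4*16 + 3 = 67, q_2 = 4*5 + 1 = 21.
  i=3: a_3=1, p_3 = 1*67 + 16 = 83, q_3 = 1*21 + 5 = 26.
  i=4: a_4=6, p_4 = 6*83 + 67 = 565, q_4 = 6*26 + 21 = 177.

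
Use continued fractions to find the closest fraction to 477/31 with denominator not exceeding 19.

Expand x = 477/31 as a continued fraction with the Euclidean algorithm:
  477 = 15*31 + 12, so a_0 = 15.
  31 = 2*12 + 7, so a_1 = 2.
  12 = 1*7 + 5, so a_2 = 1.
  7 = 1*5 + 2, so a_3 = 1.
  5 = 2*2 + 1, so a_4 = 2.
  2 = 2*1 + 0, so a_5 = 2.
so x = [15; 2, 1, 1, 2, 2].
Convergents (p_i = a_i*p_{i-1} + p_{i-2}, q_i = a_i*q_{i-1} + q_{i-2} with p_{-2}=0, p_{-1}=1, q_{-2}=1, q_{-1}=0), until the denominator exceeds 19:
  i=0: a_0=15, p_0 = 15*1 + 0 = 15, q_0 = 15*0 + 1 = 1.
  i=1: a_1=2, p_1 = 2*15 + 1 = 31, q_1 = 2*1 + 0 = 2.
  i=2: a_2=1, p_2 = 1*31 + 15 = 46, q_2 = 1*2 + 1 = 3.
  i=3: a_3=1, p_3 = 1*46 + 31 = 77, q_3 = 1*3 + 2 = 5.
  i=4: a_4=2, p_4 = 2*77 + 46 = 200, q_4 = 2*5 + 3 = 13.
  i=5: a_5=2, p_5 = 2*200 + 77 = 477, q_5 = 2*13 + 5 = 31.
q_5 = 31 > 19, so the last convergent with denominator <= 19 is p_4/q_4 = 200/13.
The closest fraction with denominator <= 19 is either p_4/q_4 or the intermediate fraction (k*p_4 + p_3)/(k*q_4 + q_3) with the largest k >= 1 whose denominator stays <= 19; these approach x as k grows, and every other convergent or intermediate fraction in range is farther away.
Largest k: floor((19 - q_3)/q_4) = floor((19 - 5)/13) = 1.
That gives (1*200 + 77)/(1*13 + 5) = 277/18.
Compare the errors: |x - 200/13| = |477*13 - 200*31|/(31*13) = 1/403, and |x - 277/18| = |477*18 - 277*31|/(31*18) = 1/558.
Cross-multiplying, 1*403 = 403 < 558 = 1*558, so 1/558 is smaller: the intermediate fraction 277/18 is closer to x than 200/13.

277/18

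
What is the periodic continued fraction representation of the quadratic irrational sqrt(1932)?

[43; (1, 20, 1, 86)]

Write x_i = (sqrt(1932) + m_i)/d_i with (m_0, d_0) = (0, 1). a_0 = floor(sqrt(1932)) = 43, since 43^2 = 1849 <= 1932 < 1936 = 44^2.
Iterate m_{i+1} = d_i*a_i - m_i, d_{i+1} = (1932 - m_{i+1}^2)/d_i, a_{i+1} = floor((a_0 + m_{i+1})/d_{i+1}):
  m_1 = 1*43 - 0 = 43, d_1 = (1932 - 43^2)/1 = 83/1 = 83, a_1 = floor((43 + 43)/83) = 1.
  m_2 = 83*1 - 43 = 40, d_2 = (1932 - 40^2)/83 = 332/83 = 4, a_2 = floor((43 + 40)/4) = 20.
  m_3 = 4*20 - 40 = 40, d_3 = (1932 - 40^2)/4 = 332/4 = 83, a_3 = floor((43 + 40)/83) = 1.
  m_4 = 83*1 - 40 = 43, d_4 = (1932 - 43^2)/83 = 83/83 = 1, a_4 = floor((43 + 43)/1) = 86.
  m_5 = 1*86 - 43 = 43, d_5 = (1932 - 43^2)/1 = 83/1 = 83: (m_5, d_5) = (m_1, d_1) = (43, 83), so from here the quotients repeat a_1, ..., a_4; the period length is 4.
Hence the expansion of sqrt(1932) is a_0 = 43 followed by the repeating block 1, 20, 1, 86 (period 4).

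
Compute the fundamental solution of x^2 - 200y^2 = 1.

(x, y) = (99, 7)

First expand sqrt(200) as a continued fraction. With x_i = (sqrt(200) + m_i)/d_i and (m_0, d_0) = (0, 1): a_0 = floor(sqrt(200)) = 14, since 14^2 = 196 <= 200 < 225 = 15^2.
Iterate m_{i+1} = d_i*a_i - m_i, d_{i+1} = (200 - m_{i+1}^2)/d_i, a_{i+1} = floor((a_0 + m_{i+1})/d_{i+1}):
  m_1 = 1*14 - 0 = 14, d_1 = (200 - 14^2)/1 = 4/1 = 4, a_1 = floor((14 + 14)/4) = 7.
  m_2 = 4*7 - 14 = 14, d_2 = (200 - 14^2)/4 = 4/4 = 1, a_2 = floor((14 + 14)/1) = 28.
  m_3 = 1*28 - 14 = 14, d_3 = (200 - 14^2)/1 = 4/1 = 4: (m_3, d_3) = (m_1, d_1) = (14, 4), so from here the quotients repeat a_1, a_2; the period length is 2.
So sqrt(200) = [14; (7, 28)] with period length k = 2.
k is even, so the fundamental solution of x^2 - 200y^2 = 1 is (p_{k-1}, q_{k-1}) = (p_1, q_1); compute convergents through index 1.
Convergents (p_i = a_i*p_{i-1} + p_{i-2}, q_i = a_i*q_{i-1} + q_{i-2} with p_{-2}=0, p_{-1}=1, q_{-2}=1, q_{-1}=0):
  i=0: a_0=14, p_0 = 14*1 + 0 = 14, q_0 = 14*0 + 1 = 1.
  i=1: a_1=7, p_1 = 7*14 + 1 = 99, q_1 = 7*1 + 0 = 7.
Check: 99^2 - 200*7^2 = 9801 - 9800 = 1, so (x, y) = (99, 7) solves the equation, and by the theorem it is the least positive solution.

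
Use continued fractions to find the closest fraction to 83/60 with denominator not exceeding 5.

7/5

Expand x = 83/60 as a continued fraction with the Euclidean algorithm:
  83 = 1*60 + 23, so a_0 = 1.
  60 = 2*23 + 14, so a_1 = 2.
  23 = 1*14 + 9, so a_2 = 1.
  14 = 1*9 + 5, so a_3 = 1.
  9 = 1*5 + 4, so a_4 = 1.
  5 = 1*4 + 1, so a_5 = 1.
  4 = 4*1 + 0, so a_6 = 4.
so x = [1; 2, 1, 1, 1, 1, 4].
Convergents (p_i = a_i*p_{i-1} + p_{i-2}, q_i = a_i*q_{i-1} + q_{i-2} with p_{-2}=0, p_{-1}=1, q_{-2}=1, q_{-1}=0), until the denominator exceeds 5:
  i=0: a_0=1, p_0 = 1*1 + 0 = 1, q_0 = 1*0 + 1 = 1.
  i=1: a_1=2, p_1 = 2*1 + 1 = 3, q_1 = 2*1 + 0 = 2.
  i=2: a_2=1, p_2 = 1*3 + 1 = 4, q_2 = 1*2 + 1 = 3.
  i=3: a_3=1, p_3 = 1*4 + 3 = 7, q_3 = 1*3 + 2 = 5.
  i=4: a_4=1, p_4 = 1*7 + 4 = 11, q_4 = 1*5 + 3 = 8.
q_4 = 8 > 5, so the last convergent with denominator <= 5 is p_3/q_3 = 7/5.
The closest fraction with denominator <= 5 is either p_3/q_3 or the intermediate fraction (k*p_3 + p_2)/(k*q_3 + q_2) with the largest k >= 1 whose denominator stays <= 5; these approach x as k grows, and every other convergent or intermediate fraction in range is farther away.
Largest k: floor((5 - q_2)/q_3) = floor((5 - 3)/5) = 0.
Since k = 0, no intermediate fraction beyond p_3/q_3 has denominator <= 5, so the convergent 7/5 is the closest (its error is |83*5 - 7*60|/(60*5) = 5/300).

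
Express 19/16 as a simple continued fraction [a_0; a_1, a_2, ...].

Run the Euclidean algorithm on 19 and 16; the successive quotients are the partial quotients a_0, a_1, ... (each step inverts the fractional part left over by the previous one):
  19 = 1*16 + 3, so a_0 = 1.
  16 = 5*3 + 1, so a_1 = 5.
  3 = 3*1 + 0, so a_2 = 3.
The remainder reaches 0 after 3 divisions, so the expansion has 3 partial quotients, read off in order.

[1; 5, 3]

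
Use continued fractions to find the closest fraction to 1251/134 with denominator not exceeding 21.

Expand x = 1251/134 as a continued fraction with the Euclidean algorithm:
  1251 = 9*134 + 45, so a_0 = 9.
  134 = 2*45 + 44, so a_1 = 2.
  45 = 1*44 + 1, so a_2 = 1.
  44 = 44*1 + 0, so a_3 = 44.
so x = [9; 2, 1, 44].
Convergents (p_i = a_i*p_{i-1} + p_{i-2}, q_i = a_i*q_{i-1} + q_{i-2} with p_{-2}=0, p_{-1}=1, q_{-2}=1, q_{-1}=0), until the denominator exceeds 21:
  i=0: a_0=9, p_0 = 9*1 + 0 = 9, q_0 = 9*0 + 1 = 1.
  i=1: a_1=2, p_1 = 2*9 + 1 = 19, q_1 = 2*1 + 0 = 2.
  i=2: a_2=1, p_2 = 1*19 + 9 = 28, q_2 = 1*2 + 1 = 3.
  i=3: a_3=44, p_3 = 44*28 + 19 = 1251, q_3 = 44*3 + 2 = 134.
q_3 = 134 > 21, so the last convergent with denominator <= 21 is p_2/q_2 = 28/3.
The closest fraction with denominator <= 21 is either p_2/q_2 or the intermediate fraction (k*p_2 + p_1)/(k*q_2 + q_1) with the largest k >= 1 whose denominator stays <= 21; these approach x as k grows, and every other convergent or intermediate fraction in range is farther away.
Largest k: floor((21 - q_1)/q_2) = floor((21 - 2)/3) = 6.
That gives (6*28 + 19)/(6*3 + 2) = 187/20.
Compare the errors: |x - 28/3| = |1251*3 - 28*134|/(134*3) = 1/402, and |x - 187/20| = |1251*20 - 187*134|/(134*20) = 38/2680.
Cross-multiplying, 1*2680 = 2680 < 15276 = 38*402, so 1/402 is smaller: the convergent 28/3 is closer to x than 187/20.

28/3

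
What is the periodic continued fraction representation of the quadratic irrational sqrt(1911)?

[43; (1, 2, 1, 1, 28, 1, 1, 2, 1, 86)]

Write x_i = (sqrt(1911) + m_i)/d_i with (m_0, d_0) = (0, 1). a_0 = floor(sqrt(1911)) = 43, since 43^2 = 1849 <= 1911 < 1936 = 44^2.
Iterate m_{i+1} = d_i*a_i - m_i, d_{i+1} = (1911 - m_{i+1}^2)/d_i, a_{i+1} = floor((a_0 + m_{i+1})/d_{i+1}):
  m_1 = 1*43 - 0 = 43, d_1 = (1911 - 43^2)/1 = 62/1 = 62, a_1 = floor((43 + 43)/62) = 1.
  m_2 = 62*1 - 43 = 19, d_2 = (1911 - 19^2)/62 = 1550/62 = 25, a_2 = floor((43 + 19)/25) = 2.
  m_3 = 25*2 - 19 = 31, d_3 = (1911 - 31^2)/25 = 950/25 = 38, a_3 = floor((43 + 31)/38) = 1.
  m_4 = 38*1 - 31 = 7, d_4 = (1911 - 7^2)/38 = 1862/38 = 49, a_4 = floor((43 + 7)/49) = 1.
  m_5 = 49*1 - 7 = 42, d_5 = (1911 - 42^2)/49 = 147/49 = 3, a_5 = floor((43 + 42)/3) = 28.
  m_6 = 3*28 - 42 = 42, d_6 = (1911 - 42^2)/3 = 147/3 = 49, a_6 = floor((43 + 42)/49) = 1.
  m_7 = 49*1 - 42 = 7, d_7 = (1911 - 7^2)/49 = 1862/49 = 38, a_7 = floor((43 + 7)/38) = 1.
  m_8 = 38*1 - 7 = 31, d_8 = (1911 - 31^2)/38 = 950/38 = 25, a_8 = floor((43 + 31)/25) = 2.
  m_9 = 25*2 - 31 = 19, d_9 = (1911 - 19^2)/25 = 1550/25 = 62, a_9 = floor((43 + 19)/62) = 1.
  m_10 = 62*1 - 19 = 43, d_10 = (1911 - 43^2)/62 = 62/62 = 1, a_10 = floor((43 + 43)/1) = 86.
  m_11 = 1*86 - 43 = 43, d_11 = (1911 - 43^2)/1 = 62/1 = 62: (m_11, d_11) = (m_1, d_1) = (43, 62), so from here the quotients repeat a_1, ..., a_10; the period length is 10.
Hence the expansion of sqrt(1911) is a_0 = 43 followed by the repeating block 1, 2, 1, 1, 28, 1, 1, 2, 1, 86 (period 10).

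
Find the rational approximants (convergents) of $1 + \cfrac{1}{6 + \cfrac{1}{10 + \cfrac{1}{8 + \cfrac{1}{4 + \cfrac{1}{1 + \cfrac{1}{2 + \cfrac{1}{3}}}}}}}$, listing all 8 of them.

Using the convergent recurrence p_i = a_i*p_{i-1} + p_{i-2}, q_i = a_i*q_{i-1} + q_{i-2} with p_{-2}=0, p_{-1}=1, q_{-2}=1, q_{-1}=0:
  i=0: a_0=1, p_0 = 1*1 + 0 = 1, q_0 = 1*0 + 1 = 1.
  i=1: a_1=6, p_1 = 6*1 + 1 = 7, q_1 = 6*1 + 0 = 6.
  i=2: a_2=10, p_2 = 10*7 + 1 = 71, q_2 = 10*6 + 1 = 61.
  i=3: a_3=8, p_3 = 8*71 + 7 = 575, q_3 = 8*61 + 6 = 494.
  i=4: a_4=4, p_4 = 4*575 + 71 = 2371, q_4 = 4*494 + 61 = 2037.
  i=5: a_5=1, p_5 = 1*2371 + 575 = 2946, q_5 = 1*2037 + 494 = 2531.
  i=6: a_6=2, p_6 = 2*2946 + 2371 = 8263, q_6 = 2*2531 + 2037 = 7099.
  i=7: a_7=3, p_7 = 3*8263 + 2946 = 27735, q_7 = 3*7099 + 2531 = 23828.

1/1, 7/6, 71/61, 575/494, 2371/2037, 2946/2531, 8263/7099, 27735/23828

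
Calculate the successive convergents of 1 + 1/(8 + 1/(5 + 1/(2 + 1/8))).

1/1, 9/8, 46/41, 101/90, 854/761

Using the convergent recurrence p_i = a_i*p_{i-1} + p_{i-2}, q_i = a_i*q_{i-1} + q_{i-2} with p_{-2}=0, p_{-1}=1, q_{-2}=1, q_{-1}=0:
  i=0: a_0=1, p_0 = 1*1 + 0 = 1, q_0 = 1*0 + 1 = 1.
  i=1: a_1=8, p_1 = 8*1 + 1 = 9, q_1 = 8*1 + 0 = 8.
  i=2: a_2=5, p_2 = 5*9 + 1 = 46, q_2 = 5*8 + 1 = 41.
  i=3: a_3=2, p_3 = 2*46 + 9 = 101, q_3 = 2*41 + 8 = 90.
  i=4: a_4=8, p_4 = 8*101 + 46 = 854, q_4 = 8*90 + 41 = 761.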